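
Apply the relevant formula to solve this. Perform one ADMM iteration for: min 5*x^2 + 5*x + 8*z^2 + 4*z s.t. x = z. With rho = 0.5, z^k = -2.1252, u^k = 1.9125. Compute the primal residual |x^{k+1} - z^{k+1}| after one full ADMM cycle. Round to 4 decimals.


ADMM iteration with rho = 0.5, z^k = -2.1252, u^k = 1.9125
Step 1: x-update.
Minimize 5*x^2 + 5*x + (0.5/2)*(x + 2.1252 + 1.9125)^2
FOC: (2*5 + 0.5)*x = -5 + 0.5*(-2.1252 - 1.9125)
x^{k+1} = -0.6685
Step 2: z-update.
Minimize 8*z^2 + 4*z + (0.5/2)*(-0.6685 - z + 1.9125)^2
FOC: (2*8 + 0.5)*z = -4 + 0.5*(-0.6685 + 1.9125)
z^{k+1} = -0.2047
Step 3: u-update.
u^{k+1} = 1.9125 - 0.6685 + 0.2047 = 1.4488
Step 4: Primal residual = |-0.6685 + 0.2047| = 0.4637


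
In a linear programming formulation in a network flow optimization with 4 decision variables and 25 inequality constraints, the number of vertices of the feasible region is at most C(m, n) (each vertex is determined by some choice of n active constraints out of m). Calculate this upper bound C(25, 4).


Each vertex corresponds to some choice of n active constraints out of m, so the number of vertices is at most C(m, n) = m! / (n!(m-n)!).
m = 25, n = 4
Numerator: 25 * 24 * 23 * 22
Denominator: 4! = 24
C(25, 4) = 12650


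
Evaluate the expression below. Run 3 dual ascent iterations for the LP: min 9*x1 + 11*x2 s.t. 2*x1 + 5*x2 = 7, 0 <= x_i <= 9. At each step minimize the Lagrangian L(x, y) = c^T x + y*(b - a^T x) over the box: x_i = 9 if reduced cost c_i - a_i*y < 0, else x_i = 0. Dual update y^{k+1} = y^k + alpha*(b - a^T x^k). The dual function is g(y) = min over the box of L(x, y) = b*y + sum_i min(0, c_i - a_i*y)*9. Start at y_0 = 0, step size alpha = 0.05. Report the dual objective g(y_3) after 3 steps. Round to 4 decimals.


Dual ascent for LP: min 9*x1 + 11*x2, 2*x1 + 5*x2 = 7, 0 <= x_i <= 9
Step 1: y^k = 0.0, reduced costs: (9.0, 11.0)
  x^k = (0.0, 0.0), subgradient = b - a^T x = 7.0
  y^{k+1} = 0.0 + 0.05*7.0 = 0.35
Step 2: y^k = 0.35, reduced costs: (8.3, 9.25)
  x^k = (0.0, 0.0), subgradient = b - a^T x = 7.0
  y^{k+1} = 0.35 + 0.05*7.0 = 0.7
Step 3: y^k = 0.7, reduced costs: (7.6, 7.5)
  x^k = (0.0, 0.0), subgradient = b - a^T x = 7.0
  y^{k+1} = 0.7 + 0.05*7.0 = 1.05
Dual objective at y_3 = 1.05: reduced costs (6.9, 5.75), box minimizer x = (0.0, 0.0)
g(y_3) = b*y + (c1 - a1*y)*x1 + (c2 - a2*y)*x2 = 7*1.05 + 6.9*0.0 + 5.75*0.0 = 7.35 + 0.0 + 0.0 = 7.35


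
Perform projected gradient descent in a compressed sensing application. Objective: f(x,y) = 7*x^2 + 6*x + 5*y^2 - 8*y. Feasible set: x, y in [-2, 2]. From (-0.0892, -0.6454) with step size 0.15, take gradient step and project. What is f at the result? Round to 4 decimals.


Step 1: Compute gradient at (-0.0892, -0.6454).
grad_x = 2*7*-0.0892 + 6 = 4.7512
grad_y = 2*5*-0.6454 - 8 = -14.454
Step 2: Gradient step.
x_raw = -0.0892 - 0.15*4.7512 = -0.8019
y_raw = -0.6454 - 0.15*-14.454 = 1.5227
Step 3: Project onto [-2, 2].
x_proj = clip(-0.8019) = -0.8019
y_proj = clip(1.5227) = 1.5227
Step 4: Evaluate f.
f(-0.8019, 1.5227) = -0.8987


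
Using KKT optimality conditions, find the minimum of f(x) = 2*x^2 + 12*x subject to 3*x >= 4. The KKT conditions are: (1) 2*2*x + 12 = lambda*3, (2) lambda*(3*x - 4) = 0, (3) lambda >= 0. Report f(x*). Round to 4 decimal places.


Step 1: Try lambda = 0 (constraint inactive).
x_unc = -12/(2*2) = -3.0
Check: 3*-3.0 = -9.0 < 4 -- violated!
Step 2: Constraint must be active: 3*x = 4
x* = 4/3 = 1.3333 (rounded; the exact value 4/3 is used below)
lambda = (2*2*(4/3) + 12)/3 = 5.7778
Step 3: Compute optimal value.
f(x*) = 2*(4/3)^2 + 12*(4/3) = 19.5556


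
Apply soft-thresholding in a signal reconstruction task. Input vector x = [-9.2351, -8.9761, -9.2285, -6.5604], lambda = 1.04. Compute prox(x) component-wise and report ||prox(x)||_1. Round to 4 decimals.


Soft-thresholding with lambda = 1.04:
prox(-9.2351) = sign(-9.2351)*max(|-9.2351| - 1.04, 0) = -8.1951
prox(-8.9761) = sign(-8.9761)*max(|-8.9761| - 1.04, 0) = -7.9361
prox(-9.2285) = sign(-9.2285)*max(|-9.2285| - 1.04, 0) = -8.1885
prox(-6.5604) = sign(-6.5604)*max(|-6.5604| - 1.04, 0) = -5.5204
prox(x) = [-8.1951, -7.9361, -8.1885, -5.5204]
||prox(x)||_1 = 8.1951 + 7.9361 + 8.1885 + 5.5204 = 29.8401


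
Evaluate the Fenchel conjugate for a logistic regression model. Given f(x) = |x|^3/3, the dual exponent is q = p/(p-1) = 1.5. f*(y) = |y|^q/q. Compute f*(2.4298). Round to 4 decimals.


The conjugate exponent q satisfies 1/p + 1/q = 1.
p = 3, so q = 3/(3 - 1) = 1.5
|y|^q = 2.4298^1.5 = 3.7875
f*(2.4298) = 3.7875 / 1.5 = 2.525


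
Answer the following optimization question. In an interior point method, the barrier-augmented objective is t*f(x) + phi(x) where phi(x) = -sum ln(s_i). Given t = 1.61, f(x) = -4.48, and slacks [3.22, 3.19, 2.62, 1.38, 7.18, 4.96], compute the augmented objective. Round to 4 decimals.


Step 1: Compute log-barrier.
ln values: [1.1694, 1.16, 0.9632, 0.3221, 1.9713, 1.6014]
phi = -(1.1694 + 1.16 + 0.9632 + 0.3221 + 1.9713 + 1.6014) = -7.1874
Step 2: Compute augmented objective.
t*f(x) = 1.61*-4.48 = -7.2128
Total = -7.2128 - 7.1874 = -14.4002


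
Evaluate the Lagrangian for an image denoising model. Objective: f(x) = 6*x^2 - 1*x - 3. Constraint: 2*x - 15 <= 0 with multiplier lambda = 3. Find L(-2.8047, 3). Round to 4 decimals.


Step 1: Evaluate f(x).
f(-2.8047) = 6*(-2.8047)^2 - 1*(-2.8047) - 3 = 47.0028
Step 2: Evaluate g(x).
g(-2.8047) = 2*-2.8047 - 15 = -20.6094
Step 3: Compute Lagrangian.
L = 47.0028 + 3*-20.6094 = -14.8254


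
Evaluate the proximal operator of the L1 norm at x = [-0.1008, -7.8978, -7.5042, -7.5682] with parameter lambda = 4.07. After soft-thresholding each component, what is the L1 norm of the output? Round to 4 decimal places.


Soft-thresholding with lambda = 4.07:
prox(-0.1008) = sign(-0.1008)*max(|-0.1008| - 4.07, 0) = 0.0
prox(-7.8978) = sign(-7.8978)*max(|-7.8978| - 4.07, 0) = -3.8278
prox(-7.5042) = sign(-7.5042)*max(|-7.5042| - 4.07, 0) = -3.4342
prox(-7.5682) = sign(-7.5682)*max(|-7.5682| - 4.07, 0) = -3.4982
prox(x) = [0.0, -3.8278, -3.4342, -3.4982]
||prox(x)||_1 = 0.0 + 3.8278 + 3.4342 + 3.4982 = 10.7602


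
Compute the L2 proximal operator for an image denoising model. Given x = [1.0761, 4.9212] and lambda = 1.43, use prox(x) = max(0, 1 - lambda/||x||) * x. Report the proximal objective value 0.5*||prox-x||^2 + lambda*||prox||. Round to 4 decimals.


Step 1: Compute ||x||.
||x|| = 5.0375
Step 2: Compute scaling factor.
scale = max(0, 1 - 1.43/5.0375) = 0.7161
Step 3: prox(x) = [0.7706, 3.5242]
||prox(x)|| = 3.6075
Step 4: Proximal objective.
0.5*||prox-x||^2 = 1.0225
lambda*||prox|| = 5.1587
Total = 6.1811


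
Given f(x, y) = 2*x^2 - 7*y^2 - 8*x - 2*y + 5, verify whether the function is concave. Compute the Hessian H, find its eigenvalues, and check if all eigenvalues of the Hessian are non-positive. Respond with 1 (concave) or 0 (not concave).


The Hessian of f(x,y) = 2*x^2 - 7*y^2 - 8*x - 2*y + 5 is:
H = [[4, 0], [0, -14]]
Trace = 4 - 14 = -10
Determinant = 4*-14 - (0)^2 = -56
Discriminant = (-10)^2 - 4*-56 = 324.0
Eigenvalues: lambda_1 = -14.0, lambda_2 = 4.0
The function is not concave.

0


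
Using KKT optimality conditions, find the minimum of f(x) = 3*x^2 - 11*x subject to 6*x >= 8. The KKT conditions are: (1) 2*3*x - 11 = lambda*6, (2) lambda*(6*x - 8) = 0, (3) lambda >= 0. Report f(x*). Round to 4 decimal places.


Step 1: Try lambda = 0 (constraint inactive).
Stationarity: 2*3*x - 11 = 0
x* = 11/(2*3) = 11/6 = 1.8333 (rounded; the exact value 11/6 is used below)
Check constraint: 6*1.8333 = 10.9998 >= 8 -- satisfied.
Step 2: Compute optimal value.
f(x*) = 3*(11/6)^2 - 11*(11/6) = -10.0833


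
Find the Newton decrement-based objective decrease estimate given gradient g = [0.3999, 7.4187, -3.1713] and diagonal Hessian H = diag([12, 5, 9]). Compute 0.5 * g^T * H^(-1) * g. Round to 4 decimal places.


Step 1: H is diagonal, so H^(-1) * g = [0.0333, 1.4837, -0.3524].
Step 2: g^T H^(-1) g = sum_i g_i^2 / H_ii
  = (0.3999)^2/12 + (7.4187)^2/5 + (-3.1713)^2/9
  = 0.0133 + 11.0074 + 1.1175 = 12.1382
Step 3: Objective decrease = 0.5 * g^T H^(-1) g = 6.0691


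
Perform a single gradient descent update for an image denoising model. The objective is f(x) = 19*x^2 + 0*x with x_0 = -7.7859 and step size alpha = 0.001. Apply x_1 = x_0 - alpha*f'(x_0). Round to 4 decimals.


We compute the gradient at x_0 and apply the update.
f'(x) = 38*x + 0
f'(-7.7859) = 38*-7.7859 + 0 = -295.8642
x_1 = -7.7859 - 0.001*-295.8642 = -7.49


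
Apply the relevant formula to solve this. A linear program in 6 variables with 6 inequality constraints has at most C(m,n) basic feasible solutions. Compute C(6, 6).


Each vertex corresponds to some choice of n active constraints out of m, so the number of vertices is at most C(m, n) = m! / (n!(m-n)!).
m = 6, n = 6
Numerator: 6 * 5 * 4 * 3 * 2 * 1
Denominator: 6! = 720
C(6, 6) = 1


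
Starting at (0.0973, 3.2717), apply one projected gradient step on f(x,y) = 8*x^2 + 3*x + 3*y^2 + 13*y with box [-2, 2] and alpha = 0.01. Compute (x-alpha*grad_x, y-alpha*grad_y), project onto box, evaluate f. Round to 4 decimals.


Step 1: Compute gradient at (0.0973, 3.2717).
grad_x = 2*8*0.0973 + 3 = 4.5568
grad_y = 2*3*3.2717 + 13 = 32.6302
Step 2: Gradient step.
x_raw = 0.0973 - 0.01*4.5568 = 0.0517
y_raw = 3.2717 - 0.01*32.6302 = 2.9454
Step 3: Project onto [-2, 2].
x_proj = clip(0.0517) = 0.0517
y_proj = clip(2.9454) = 2.0
Step 4: Evaluate f.
f(0.0517, 2.0) = 38.1766


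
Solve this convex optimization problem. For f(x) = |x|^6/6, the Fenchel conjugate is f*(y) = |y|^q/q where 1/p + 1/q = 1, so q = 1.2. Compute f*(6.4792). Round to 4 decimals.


The conjugate exponent q satisfies 1/p + 1/q = 1.
p = 6, so q = 6/(6 - 1) = 1.2
|y|^q = 6.4792^1.2 = 9.4151
f*(6.4792) = 9.4151 / 1.2 = 7.8459


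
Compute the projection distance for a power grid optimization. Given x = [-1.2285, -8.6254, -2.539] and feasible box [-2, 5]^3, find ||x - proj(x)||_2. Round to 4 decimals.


Project each component onto [-2, 5].
clip(-1.2285) = -1.2285, clip(-8.6254) = -2.0, clip(-2.539) = -2.0
Projection = [-1.2285, -2.0, -2.0]
Squared diffs: [0.0, 43.8959, 0.2905]
Distance = sqrt(44.1864) = 6.6473


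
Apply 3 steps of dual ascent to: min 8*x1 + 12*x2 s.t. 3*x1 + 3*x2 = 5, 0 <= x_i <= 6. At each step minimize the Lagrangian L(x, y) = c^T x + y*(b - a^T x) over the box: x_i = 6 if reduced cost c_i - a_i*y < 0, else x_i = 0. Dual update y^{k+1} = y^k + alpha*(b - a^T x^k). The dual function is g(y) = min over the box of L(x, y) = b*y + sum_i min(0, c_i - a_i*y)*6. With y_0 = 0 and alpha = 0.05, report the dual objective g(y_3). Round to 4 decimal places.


Dual ascent for LP: min 8*x1 + 12*x2, 3*x1 + 3*x2 = 5, 0 <= x_i <= 6
Step 1: y^k = 0.0, reduced costs: (8.0, 12.0)
  x^k = (0.0, 0.0), subgradient = b - a^T x = 5.0
  y^{k+1} = 0.0 + 0.05*5.0 = 0.25
Step 2: y^k = 0.25, reduced costs: (7.25, 11.25)
  x^k = (0.0, 0.0), subgradient = b - a^T x = 5.0
  y^{k+1} = 0.25 + 0.05*5.0 = 0.5
Step 3: y^k = 0.5, reduced costs: (6.5, 10.5)
  x^k = (0.0, 0.0), subgradient = b - a^T x = 5.0
  y^{k+1} = 0.5 + 0.05*5.0 = 0.75
Dual objective at y_3 = 0.75: reduced costs (5.75, 9.75), box minimizer x = (0.0, 0.0)
g(y_3) = b*y + (c1 - a1*y)*x1 + (c2 - a2*y)*x2 = 5*0.75 + 5.75*0.0 + 9.75*0.0 = 3.75 + 0.0 + 0.0 = 3.75


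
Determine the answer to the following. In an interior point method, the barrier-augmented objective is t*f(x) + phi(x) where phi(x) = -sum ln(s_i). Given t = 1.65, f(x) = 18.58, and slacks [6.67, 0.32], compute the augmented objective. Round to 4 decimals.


Step 1: Compute log-barrier.
ln values: [1.8976, -1.1394]
phi = -(1.8976 - 1.1394) = -0.7582
Step 2: Compute augmented objective.
t*f(x) = 1.65*18.58 = 30.657
Total = 30.657 - 0.7582 = 29.8988


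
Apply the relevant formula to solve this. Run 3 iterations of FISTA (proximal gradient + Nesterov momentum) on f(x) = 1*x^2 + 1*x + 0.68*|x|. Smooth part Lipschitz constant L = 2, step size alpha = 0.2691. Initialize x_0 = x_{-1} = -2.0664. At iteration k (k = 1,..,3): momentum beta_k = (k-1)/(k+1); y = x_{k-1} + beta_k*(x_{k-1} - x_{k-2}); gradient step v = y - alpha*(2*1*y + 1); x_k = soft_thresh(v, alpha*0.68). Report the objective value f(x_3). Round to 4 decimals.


FISTA on f(x) = 1*x^2 + 1*x + 0.68*|x|
L = 2, alpha = 0.2691
Iteration 1: beta = 0.0, y = -2.0664 + 0.0*(-2.0664 + 2.0664) = -2.0664
  grad(y) = -3.1328, v = y - alpha*grad = -1.2234
  prox(v) = soft_thresh(-1.2234, 0.183) = -1.0404
Iteration 2: beta = 0.3333, y = -1.0404 + 0.3333*(-1.0404 + 2.0664) = -0.6984
  grad(y) = -0.3967, v = y - alpha*grad = -0.5916
  prox(v) = soft_thresh(-0.5916, 0.183) = -0.4086
Iteration 3: beta = 0.5, y = -0.4086 + 0.5*(-0.4086 + 1.0404) = -0.0927
  grad(y) = 0.8145, v = y - alpha*grad = -0.3119
  prox(v) = soft_thresh(-0.3119, 0.183) = -0.1289
f(x_3) = 1*(-0.1289)^2 + 1*(-0.1289) + 0.68*|-0.1289| = -0.0246


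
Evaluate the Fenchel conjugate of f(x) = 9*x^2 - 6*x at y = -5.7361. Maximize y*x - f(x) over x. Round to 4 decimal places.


f*(y) = sup_x {y*x - a*x^2 - b*x} = sup_x {(y-b)*x - a*x^2}
FOC: (y - b) - 2a*x = 0 => x* = (y - b)/(2a)
x* = (-5.7361 + 6)/(2*9) = 0.0147
f*(-5.7361) = (y-b)^2/(4a) = (-5.7361 + 6)^2/(4*9)
= 0.0696/36 = 0.0019


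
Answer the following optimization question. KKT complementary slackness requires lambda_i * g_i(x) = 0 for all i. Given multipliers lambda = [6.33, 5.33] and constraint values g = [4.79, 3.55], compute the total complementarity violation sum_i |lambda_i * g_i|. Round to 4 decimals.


KKT complementary slackness check:
lambda_1 * g_1 = 6.33 * 4.79 = 30.3207
lambda_2 * g_2 = 5.33 * 3.55 = 18.9215
Total violation = 30.3207 + 18.9215 = 49.2422


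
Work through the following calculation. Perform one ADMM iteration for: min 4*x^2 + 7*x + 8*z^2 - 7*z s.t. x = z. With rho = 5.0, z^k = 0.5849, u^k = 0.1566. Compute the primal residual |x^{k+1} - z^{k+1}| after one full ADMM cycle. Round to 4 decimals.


ADMM iteration with rho = 5.0, z^k = 0.5849, u^k = 0.1566
Step 1: x-update.
Minimize 4*x^2 + 7*x + (5.0/2)*(x - 0.5849 + 0.1566)^2
FOC: (2*4 + 5.0)*x = -7 + 5.0*(0.5849 - 0.1566)
x^{k+1} = -0.3737
Step 2: z-update.
Minimize 8*z^2 - 7*z + (5.0/2)*(-0.3737 - z + 0.1566)^2
FOC: (2*8 + 5.0)*z = 7 + 5.0*(-0.3737 + 0.1566)
z^{k+1} = 0.2816
Step 3: u-update.
u^{k+1} = 0.1566 - 0.3737 - 0.2816 = -0.4988
Step 4: Primal residual = |-0.3737 - 0.2816| = 0.6554


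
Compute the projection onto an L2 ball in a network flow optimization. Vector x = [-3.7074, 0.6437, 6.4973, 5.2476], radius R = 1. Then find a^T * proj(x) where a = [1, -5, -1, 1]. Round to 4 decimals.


Step 1: Compute ||x|| (intermediates to 6 decimals).
||x|| = sqrt((-3.7074)^2 + 0.6437^2 + 6.4973^2 + 5.2476^2) = 9.160315
Step 2: Project.
Since ||x|| > R, scale = R/||x|| = 1/9.160315 = 0.109167, proj(x) = scale * x
proj(x) = [-0.404726, 0.070271, 0.709291, 0.572865]
Step 3: Dot product.
a^T * proj(x) = 1*(-0.404726) - 5*0.070271 - 1*0.709291 + 1*0.572865 = -0.8925


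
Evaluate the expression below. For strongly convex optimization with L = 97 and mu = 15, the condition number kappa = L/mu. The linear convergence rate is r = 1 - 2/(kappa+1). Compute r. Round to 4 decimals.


Step 1: Compute the condition number.
kappa = L/mu = 97/15 = 6.4667
Step 2: Compute the convergence rate.
r = 1 - 2/(kappa + 1) = 1 - 2*mu/(L + mu) = (L - mu)/(L + mu) = 82/112 = 0.7321


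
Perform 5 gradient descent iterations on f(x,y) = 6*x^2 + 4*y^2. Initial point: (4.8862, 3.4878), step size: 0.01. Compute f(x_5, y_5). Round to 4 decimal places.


Gradient descent on f(x,y) = 6*x^2 + 4*y^2.
Starting point: (4.8862, 3.4878), alpha = 0.01
Step 1: grad_x = 2*6*4.8862 = 58.6344, grad_y = 2*4*3.4878 = 27.9024
  x_1 = 4.8862 - 0.01*58.6344 = 4.2999
  y_1 = 3.4878 - 0.01*27.9024 = 3.2088
Step 2: grad_x = 2*6*4.2999 = 51.5983, grad_y = 2*4*3.2088 = 25.6702
  x_2 = 4.2999 - 0.01*51.5983 = 3.7839
  y_2 = 3.2088 - 0.01*25.6702 = 2.9521
Step 3: grad_x = 2*6*3.7839 = 45.4065, grad_y = 2*4*2.9521 = 23.6166
  x_3 = 3.7839 - 0.01*45.4065 = 3.3298
  y_3 = 2.9521 - 0.01*23.6166 = 2.7159
Step 4: grad_x = 2*6*3.3298 = 39.9577, grad_y = 2*4*2.7159 = 21.7273
  x_4 = 3.3298 - 0.01*39.9577 = 2.9302
  y_4 = 2.7159 - 0.01*21.7273 = 2.4986
Step 5: grad_x = 2*6*2.9302 = 35.1628, grad_y = 2*4*2.4986 = 19.9891
  x_5 = 2.9302 - 0.01*35.1628 = 2.5786
  y_5 = 2.4986 - 0.01*19.9891 = 2.2987
f(2.5786, 2.2987) = 6*2.5786^2 + 4*2.2987^2 = 61.0321


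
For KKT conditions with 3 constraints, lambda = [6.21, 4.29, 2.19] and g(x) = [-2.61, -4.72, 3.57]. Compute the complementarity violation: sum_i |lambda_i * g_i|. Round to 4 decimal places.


KKT complementary slackness check:
lambda_1 * g_1 = 6.21 * -2.61 = -16.2081
lambda_2 * g_2 = 4.29 * -4.72 = -20.2488
lambda_3 * g_3 = 2.19 * 3.57 = 7.8183
Total violation = 16.2081 + 20.2488 + 7.8183 = 44.2752


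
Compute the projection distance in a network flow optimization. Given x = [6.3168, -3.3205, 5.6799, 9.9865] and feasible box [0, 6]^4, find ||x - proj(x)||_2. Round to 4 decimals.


Project each component onto [0, 6].
clip(6.3168) = 6.0, clip(-3.3205) = 0.0, clip(5.6799) = 5.6799, clip(9.9865) = 6.0
Projection = [6.0, 0.0, 5.6799, 6.0]
Squared diffs: [0.1004, 11.0257, 0.0, 15.8922]
Distance = sqrt(27.0183) = 5.1979


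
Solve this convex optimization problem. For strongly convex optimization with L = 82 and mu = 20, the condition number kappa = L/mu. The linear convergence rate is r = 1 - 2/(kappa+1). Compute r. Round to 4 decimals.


Step 1: Compute the condition number.
kappa = L/mu = 82/20 = 4.1
Step 2: Compute the convergence rate.
r = 1 - 2/(kappa + 1) = 1 - 2*mu/(L + mu) = (L - mu)/(L + mu) = 62/102 = 0.6078


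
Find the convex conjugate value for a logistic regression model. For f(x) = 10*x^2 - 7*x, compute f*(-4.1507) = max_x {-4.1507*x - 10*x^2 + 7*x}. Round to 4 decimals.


f*(y) = sup_x {y*x - a*x^2 - b*x} = sup_x {(y-b)*x - a*x^2}
FOC: (y - b) - 2a*x = 0 => x* = (y - b)/(2a)
x* = (-4.1507 + 7)/(2*10) = 0.1425
f*(-4.1507) = (y-b)^2/(4a) = (-4.1507 + 7)^2/(4*10)
= 8.1185/40 = 0.203


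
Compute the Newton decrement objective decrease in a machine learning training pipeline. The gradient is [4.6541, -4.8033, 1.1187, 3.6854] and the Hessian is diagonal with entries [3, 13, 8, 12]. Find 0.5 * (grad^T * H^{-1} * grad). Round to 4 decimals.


Step 1: H is diagonal, so H^(-1) * g = [1.5514, -0.3695, 0.1398, 0.3071].
Step 2: g^T H^(-1) g = sum_i g_i^2 / H_ii
  = (4.6541)^2/3 + (-4.8033)^2/13 + (1.1187)^2/8 + (3.6854)^2/12
  = 7.2202 + 1.7747 + 0.1564 + 1.1318 = 10.2832
Step 3: Objective decrease = 0.5 * g^T H^(-1) g = 5.1416


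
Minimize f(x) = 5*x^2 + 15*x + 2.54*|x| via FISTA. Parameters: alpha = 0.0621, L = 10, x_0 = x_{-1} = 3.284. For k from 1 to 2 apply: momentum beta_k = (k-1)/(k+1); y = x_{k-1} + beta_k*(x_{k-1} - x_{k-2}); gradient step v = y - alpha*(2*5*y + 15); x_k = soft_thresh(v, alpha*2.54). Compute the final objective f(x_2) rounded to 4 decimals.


FISTA on f(x) = 5*x^2 + 15*x + 2.54*|x|
L = 10, alpha = 0.0621
Iteration 1: beta = 0.0, y = 3.284 + 0.0*(3.284 - 3.284) = 3.284
  grad(y) = 47.84, v = y - alpha*grad = 0.3131
  prox(v) = soft_thresh(0.3131, 0.1577) = 0.1554
Iteration 2: beta = 0.3333, y = 0.1554 + 0.3333*(0.1554 - 3.284) = -0.8875
  grad(y) = 6.1254, v = y - alpha*grad = -1.2678
  prox(v) = soft_thresh(-1.2678, 0.1577) = -1.1101
f(x_2) = 5*(-1.1101)^2 + 15*(-1.1101) + 2.54*|-1.1101| = -7.6703


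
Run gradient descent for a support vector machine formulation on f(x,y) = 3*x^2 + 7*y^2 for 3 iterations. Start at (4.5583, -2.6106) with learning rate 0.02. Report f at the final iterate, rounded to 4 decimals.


Gradient descent on f(x,y) = 3*x^2 + 7*y^2.
Starting point: (4.5583, -2.6106), alpha = 0.02
Step 1: grad_x = 2*3*4.5583 = 27.3498, grad_y = 2*7*-2.6106 = -36.5484
  x_1 = 4.5583 - 0.02*27.3498 = 4.0113
  y_1 = -2.6106 - 0.02*-36.5484 = -1.8796
Step 2: grad_x = 2*3*4.0113 = 24.0678, grad_y = 2*7*-1.8796 = -26.3148
  x_2 = 4.0113 - 0.02*24.0678 = 3.5299
  y_2 = -1.8796 - 0.02*-26.3148 = -1.3533
Step 3: grad_x = 2*3*3.5299 = 21.1797, grad_y = 2*7*-1.3533 = -18.9467
  x_3 = 3.5299 - 0.02*21.1797 = 3.1064
  y_3 = -1.3533 - 0.02*-18.9467 = -0.9744
f(3.1064, -0.9744) = 3*3.1064^2 + 7*(-0.9744)^2 = 35.5945


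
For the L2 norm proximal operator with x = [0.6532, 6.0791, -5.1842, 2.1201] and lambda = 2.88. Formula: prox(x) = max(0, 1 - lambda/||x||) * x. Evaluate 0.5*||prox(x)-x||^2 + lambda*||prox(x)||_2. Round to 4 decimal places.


Step 1: Compute ||x||.
||x|| = 8.2917
Step 2: Compute scaling factor.
scale = max(0, 1 - 2.88/8.2917) = 0.6527
Step 3: prox(x) = [0.4263, 3.9676, -3.3836, 1.3837]
||prox(x)|| = 5.4117
Step 4: Proximal objective.
0.5*||prox-x||^2 = 4.1472
lambda*||prox|| = 15.5857
Total = 19.733


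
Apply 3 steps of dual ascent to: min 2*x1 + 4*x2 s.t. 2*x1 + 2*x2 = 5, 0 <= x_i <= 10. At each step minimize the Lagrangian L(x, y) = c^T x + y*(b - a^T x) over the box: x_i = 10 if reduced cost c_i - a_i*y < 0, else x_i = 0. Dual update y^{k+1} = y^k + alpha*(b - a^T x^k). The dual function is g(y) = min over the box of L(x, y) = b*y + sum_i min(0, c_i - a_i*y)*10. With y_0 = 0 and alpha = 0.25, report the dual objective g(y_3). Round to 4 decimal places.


Dual ascent for LP: min 2*x1 + 4*x2, 2*x1 + 2*x2 = 5, 0 <= x_i <= 10
Step 1: y^k = 0.0, reduced costs: (2.0, 4.0)
  x^k = (0.0, 0.0), subgradient = b - a^T x = 5.0
  y^{k+1} = 0.0 + 0.25*5.0 = 1.25
Step 2: y^k = 1.25, reduced costs: (-0.5, 1.5)
  x^k = (10.0, 0.0), subgradient = b - a^T x = -15.0
  y^{k+1} = 1.25 + 0.25*-15.0 = -2.5
Step 3: y^k = -2.5, reduced costs: (7.0, 9.0)
  x^k = (0.0, 0.0), subgradient = b - a^T x = 5.0
  y^{k+1} = -2.5 + 0.25*5.0 = -1.25
Dual objective at y_3 = -1.25: reduced costs (4.5, 6.5), box minimizer x = (0.0, 0.0)
g(y_3) = b*y + (c1 - a1*y)*x1 + (c2 - a2*y)*x2 = 5*(-1.25) + 4.5*0.0 + 6.5*0.0 = -6.25 + 0.0 + 0.0 = -6.25


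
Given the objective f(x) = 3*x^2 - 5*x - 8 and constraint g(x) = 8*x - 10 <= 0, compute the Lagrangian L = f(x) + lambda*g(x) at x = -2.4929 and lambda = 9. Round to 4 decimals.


Step 1: Evaluate f(x).
f(-2.4929) = 3*(-2.4929)^2 - 5*(-2.4929) - 8 = 23.1082
Step 2: Evaluate g(x).
g(-2.4929) = 8*-2.4929 - 10 = -29.9432
Step 3: Compute Lagrangian.
L = 23.1082 + 9*-29.9432 = -246.3806


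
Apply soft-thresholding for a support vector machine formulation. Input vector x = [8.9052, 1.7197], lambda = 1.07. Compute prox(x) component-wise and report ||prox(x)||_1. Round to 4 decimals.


Soft-thresholding with lambda = 1.07:
prox(8.9052) = sign(8.9052)*max(|8.9052| - 1.07, 0) = 7.8352
prox(1.7197) = sign(1.7197)*max(|1.7197| - 1.07, 0) = 0.6497
prox(x) = [7.8352, 0.6497]
||prox(x)||_1 = 7.8352 + 0.6497 = 8.4849


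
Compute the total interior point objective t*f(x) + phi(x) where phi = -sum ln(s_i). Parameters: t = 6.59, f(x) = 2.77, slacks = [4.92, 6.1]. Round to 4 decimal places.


Step 1: Compute log-barrier.
ln values: [1.5933, 1.8083]
phi = -(1.5933 + 1.8083) = -3.4016
Step 2: Compute augmented objective.
t*f(x) = 6.59*2.77 = 18.2543
Total = 18.2543 - 3.4016 = 14.8527


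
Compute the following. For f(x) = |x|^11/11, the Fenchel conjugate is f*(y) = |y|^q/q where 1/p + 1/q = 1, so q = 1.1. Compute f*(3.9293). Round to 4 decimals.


The conjugate exponent q satisfies 1/p + 1/q = 1.
p = 11, so q = 11/(11 - 1) = 1.1
|y|^q = 3.9293^1.1 = 4.5055
f*(3.9293) = 4.5055 / 1.1 = 4.0959


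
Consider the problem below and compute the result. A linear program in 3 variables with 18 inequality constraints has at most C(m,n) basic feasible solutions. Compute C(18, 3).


Each vertex corresponds to some choice of n active constraints out of m, so the number of vertices is at most C(m, n) = m! / (n!(m-n)!).
m = 18, n = 3
Numerator: 18 * 17 * 16
Denominator: 3! = 6
C(18, 3) = 816


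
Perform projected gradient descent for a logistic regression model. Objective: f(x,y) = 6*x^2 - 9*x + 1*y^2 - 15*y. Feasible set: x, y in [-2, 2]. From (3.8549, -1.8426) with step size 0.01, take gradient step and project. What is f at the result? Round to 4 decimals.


Step 1: Compute gradient at (3.8549, -1.8426).
grad_x = 2*6*3.8549 - 9 = 37.2588
grad_y = 2*1*-1.8426 - 15 = -18.6852
Step 2: Gradient step.
x_raw = 3.8549 - 0.01*37.2588 = 3.4823
y_raw = -1.8426 - 0.01*-18.6852 = -1.6557
Step 3: Project onto [-2, 2].
x_proj = clip(3.4823) = 2.0
y_proj = clip(-1.6557) = -1.6557
Step 4: Evaluate f.
f(2.0, -1.6557) = 33.5777


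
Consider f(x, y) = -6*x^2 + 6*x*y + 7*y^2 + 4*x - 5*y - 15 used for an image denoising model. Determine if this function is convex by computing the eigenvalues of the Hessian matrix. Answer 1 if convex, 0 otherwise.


The Hessian of f(x,y) = -6*x^2 + 6*x*y + 7*y^2 + 4*x - 5*y - 15 is:
H = [[-12, 6], [6, 14]]
Trace = -12 + 14 = 2
Determinant = -12*14 - (6)^2 = -204
Discriminant = (2)^2 - 4*-204 = 820.0
Eigenvalues: lambda_1 = -13.3178, lambda_2 = 15.3178
The function is not convex.

0


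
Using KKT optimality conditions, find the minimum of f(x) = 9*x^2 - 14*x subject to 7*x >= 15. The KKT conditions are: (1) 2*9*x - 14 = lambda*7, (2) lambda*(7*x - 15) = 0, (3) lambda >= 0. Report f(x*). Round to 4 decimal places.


Step 1: Try lambda = 0 (constraint inactive).
x_unc = 14/(2*9) = 0.7778
Check: 7*0.7778 = 5.4446 < 15 -- violated!
Step 2: Constraint must be active: 7*x = 15
x* = 15/7 = 2.1429 (rounded; the exact value 15/7 is used below)
lambda = (2*9*(15/7) - 14)/7 = 3.5102
Step 3: Compute optimal value.
f(x*) = 9*(15/7)^2 - 14*(15/7) = 11.3265


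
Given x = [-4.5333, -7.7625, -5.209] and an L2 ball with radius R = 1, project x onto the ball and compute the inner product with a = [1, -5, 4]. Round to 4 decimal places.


Step 1: Compute ||x|| (intermediates to 6 decimals).
||x|| = sqrt((-4.5333)^2 + (-7.7625)^2 + (-5.209)^2) = 10.389461
Step 2: Project.
Since ||x|| > R, scale = R/||x|| = 1/10.389461 = 0.096251, proj(x) = scale * x
proj(x) = [-0.436335, -0.747148, -0.501371]
Step 3: Dot product.
a^T * proj(x) = 1*(-0.436335) - 5*(-0.747148) + 4*(-0.501371) = 1.2939


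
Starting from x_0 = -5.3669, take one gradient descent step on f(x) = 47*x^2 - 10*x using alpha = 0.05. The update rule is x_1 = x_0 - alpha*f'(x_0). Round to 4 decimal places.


We compute the gradient at x_0 and apply the update.
f'(x) = 94*x - 10
f'(-5.3669) = 94*-5.3669 - 10 = -514.4886
x_1 = -5.3669 - 0.05*-514.4886 = 20.3575


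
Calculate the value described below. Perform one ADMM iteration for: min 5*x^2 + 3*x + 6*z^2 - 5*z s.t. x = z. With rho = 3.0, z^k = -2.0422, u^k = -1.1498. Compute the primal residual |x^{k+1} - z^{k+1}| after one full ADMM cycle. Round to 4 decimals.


ADMM iteration with rho = 3.0, z^k = -2.0422, u^k = -1.1498
Step 1: x-update.
Minimize 5*x^2 + 3*x + (3.0/2)*(x + 2.0422 - 1.1498)^2
FOC: (2*5 + 3.0)*x = -3 + 3.0*(-2.0422 + 1.1498)
x^{k+1} = -0.4367
Step 2: z-update.
Minimize 6*z^2 - 5*z + (3.0/2)*(-0.4367 - z - 1.1498)^2
FOC: (2*6 + 3.0)*z = 5 + 3.0*(-0.4367 - 1.1498)
z^{k+1} = 0.016
Step 3: u-update.
u^{k+1} = -1.1498 - 0.4367 - 0.016 = -1.6025
Step 4: Primal residual = |-0.4367 - 0.016| = 0.4527


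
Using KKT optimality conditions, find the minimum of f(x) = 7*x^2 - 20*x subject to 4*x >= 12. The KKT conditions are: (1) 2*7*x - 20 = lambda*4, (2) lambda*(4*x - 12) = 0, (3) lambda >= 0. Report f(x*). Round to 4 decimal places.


Step 1: Try lambda = 0 (constraint inactive).
x_unc = 20/(2*7) = 1.4286
Check: 4*1.4286 = 5.7144 < 12 -- violated!
Step 2: Constraint must be active: 4*x = 12
x* = 12/4 = 3.0
lambda = (2*7*3.0 - 20)/4 = 5.5
Step 3: Compute optimal value.
f(x*) = 7*3.0^2 - 20*3.0 = 3.0


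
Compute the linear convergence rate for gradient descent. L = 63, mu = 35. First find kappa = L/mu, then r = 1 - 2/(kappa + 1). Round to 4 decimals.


Step 1: Compute the condition number.
kappa = L/mu = 63/35 = 1.8
Step 2: Compute the convergence rate.
r = 1 - 2/(kappa + 1) = 1 - 2*mu/(L + mu) = (L - mu)/(L + mu) = 28/98 = 0.2857


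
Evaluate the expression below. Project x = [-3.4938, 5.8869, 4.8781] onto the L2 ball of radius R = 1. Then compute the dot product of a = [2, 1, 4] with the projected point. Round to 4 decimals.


Step 1: Compute ||x|| (intermediates to 6 decimals).
||x|| = sqrt((-3.4938)^2 + 5.8869^2 + 4.8781^2) = 8.405837
Step 2: Project.
Since ||x|| > R, scale = R/||x|| = 1/8.405837 = 0.118965, proj(x) = scale * x
proj(x) = [-0.41564, 0.700335, 0.580323]
Step 3: Dot product.
a^T * proj(x) = 2*(-0.41564) + 1*0.700335 + 4*0.580323 = 2.1903


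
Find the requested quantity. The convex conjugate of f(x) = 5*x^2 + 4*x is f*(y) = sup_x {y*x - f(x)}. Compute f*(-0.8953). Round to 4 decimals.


f*(y) = sup_x {y*x - a*x^2 - b*x} = sup_x {(y-b)*x - a*x^2}
FOC: (y - b) - 2a*x = 0 => x* = (y - b)/(2a)
x* = (-0.8953 - 4)/(2*5) = -0.4895
f*(-0.8953) = (y-b)^2/(4a) = (-0.8953 - 4)^2/(4*5)
= 23.964/20 = 1.1982


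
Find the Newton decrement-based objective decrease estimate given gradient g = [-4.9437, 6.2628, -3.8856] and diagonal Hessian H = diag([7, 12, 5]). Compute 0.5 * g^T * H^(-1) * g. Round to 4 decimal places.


Step 1: H is diagonal, so H^(-1) * g = [-0.7062, 0.5219, -0.7771].
Step 2: g^T H^(-1) g = sum_i g_i^2 / H_ii
  = (-4.9437)^2/7 + (6.2628)^2/12 + (-3.8856)^2/5
  = 3.4915 + 3.2686 + 3.0196 = 9.7796
Step 3: Objective decrease = 0.5 * g^T H^(-1) g = 4.8898


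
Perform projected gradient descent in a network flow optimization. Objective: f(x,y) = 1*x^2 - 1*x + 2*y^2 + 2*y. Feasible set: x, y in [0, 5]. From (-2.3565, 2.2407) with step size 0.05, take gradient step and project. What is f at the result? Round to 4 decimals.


Step 1: Compute gradient at (-2.3565, 2.2407).
grad_x = 2*1*-2.3565 - 1 = -5.713
grad_y = 2*2*2.2407 + 2 = 10.9628
Step 2: Gradient step.
x_raw = -2.3565 - 0.05*-5.713 = -2.0709
y_raw = 2.2407 - 0.05*10.9628 = 1.6926
Step 3: Project onto [0, 5].
x_proj = clip(-2.0709) = 0.0
y_proj = clip(1.6926) = 1.6926
Step 4: Evaluate f.
f(0.0, 1.6926) = 9.1146


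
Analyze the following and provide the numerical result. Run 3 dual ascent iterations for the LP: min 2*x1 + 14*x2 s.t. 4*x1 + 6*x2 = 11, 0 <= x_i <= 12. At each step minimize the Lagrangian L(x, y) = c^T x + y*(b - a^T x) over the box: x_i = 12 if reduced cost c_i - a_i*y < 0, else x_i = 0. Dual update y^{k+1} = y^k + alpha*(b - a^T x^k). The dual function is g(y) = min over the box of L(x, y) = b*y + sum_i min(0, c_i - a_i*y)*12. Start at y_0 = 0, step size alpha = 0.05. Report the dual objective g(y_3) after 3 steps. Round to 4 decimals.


Dual ascent for LP: min 2*x1 + 14*x2, 4*x1 + 6*x2 = 11, 0 <= x_i <= 12
Step 1: y^k = 0.0, reduced costs: (2.0, 14.0)
  x^k = (0.0, 0.0), subgradient = b - a^T x = 11.0
  y^{k+1} = 0.0 + 0.05*11.0 = 0.55
Step 2: y^k = 0.55, reduced costs: (-0.2, 10.7)
  x^k = (12.0, 0.0), subgradient = b - a^T x = -37.0
  y^{k+1} = 0.55 + 0.05*-37.0 = -1.3
Step 3: y^k = -1.3, reduced costs: (7.2, 21.8)
  x^k = (0.0, 0.0), subgradient = b - a^T x = 11.0
  y^{k+1} = -1.3 + 0.05*11.0 = -0.75
Dual objective at y_3 = -0.75: reduced costs (5.0, 18.5), box minimizer x = (0.0, 0.0)
g(y_3) = b*y + (c1 - a1*y)*x1 + (c2 - a2*y)*x2 = 11*(-0.75) + 5.0*0.0 + 18.5*0.0 = -8.25 + 0.0 + 0.0 = -8.25


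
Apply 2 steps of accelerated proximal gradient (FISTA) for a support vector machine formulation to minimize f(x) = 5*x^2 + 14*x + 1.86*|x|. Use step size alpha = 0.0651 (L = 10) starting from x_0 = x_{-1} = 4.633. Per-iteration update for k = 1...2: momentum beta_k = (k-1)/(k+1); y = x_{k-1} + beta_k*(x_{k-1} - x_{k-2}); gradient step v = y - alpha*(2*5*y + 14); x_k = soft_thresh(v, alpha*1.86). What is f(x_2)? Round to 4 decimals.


FISTA on f(x) = 5*x^2 + 14*x + 1.86*|x|
L = 10, alpha = 0.0651
Iteration 1: beta = 0.0, y = 4.633 + 0.0*(4.633 - 4.633) = 4.633
  grad(y) = 60.33, v = y - alpha*grad = 0.7055
  prox(v) = soft_thresh(0.7055, 0.1211) = 0.5844
Iteration 2: beta = 0.3333, y = 0.5844 + 0.3333*(0.5844 - 4.633) = -0.7651
  grad(y) = 6.3491, v = y - alpha*grad = -1.1784
  prox(v) = soft_thresh(-1.1784, 0.1211) = -1.0573
f(x_2) = 5*(-1.0573)^2 + 14*(-1.0573) + 1.86*|-1.0573| = -7.2463


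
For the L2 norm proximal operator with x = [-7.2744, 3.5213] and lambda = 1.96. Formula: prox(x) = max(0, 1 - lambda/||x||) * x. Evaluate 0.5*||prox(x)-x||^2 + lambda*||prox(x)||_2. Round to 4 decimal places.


Step 1: Compute ||x||.
||x|| = 8.0819
Step 2: Compute scaling factor.
scale = max(0, 1 - 1.96/8.0819) = 0.7575
Step 3: prox(x) = [-5.5102, 2.6673]
||prox(x)|| = 6.1219
Step 4: Proximal objective.
0.5*||prox-x||^2 = 1.9208
lambda*||prox|| = 11.9989
Total = 13.9196


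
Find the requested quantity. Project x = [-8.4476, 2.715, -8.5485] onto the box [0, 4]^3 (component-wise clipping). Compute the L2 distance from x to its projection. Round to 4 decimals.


Project each component onto [0, 4].
clip(-8.4476) = 0.0, clip(2.715) = 2.715, clip(-8.5485) = 0.0
Projection = [0.0, 2.715, 0.0]
Squared diffs: [71.3619, 0.0, 73.0769]
Distance = sqrt(144.4388) = 12.0183


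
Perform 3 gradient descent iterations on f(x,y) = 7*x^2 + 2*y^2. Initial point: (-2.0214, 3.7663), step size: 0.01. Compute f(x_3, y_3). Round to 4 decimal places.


Gradient descent on f(x,y) = 7*x^2 + 2*y^2.
Starting point: (-2.0214, 3.7663), alpha = 0.01
Step 1: grad_x = 2*7*-2.0214 = -28.2996, grad_y = 2*2*3.7663 = 15.0652
  x_1 = -2.0214 - 0.01*-28.2996 = -1.7384
  y_1 = 3.7663 - 0.01*15.0652 = 3.6156
Step 2: grad_x = 2*7*-1.7384 = -24.3377, grad_y = 2*2*3.6156 = 14.4626
  x_2 = -1.7384 - 0.01*-24.3377 = -1.495
  y_2 = 3.6156 - 0.01*14.4626 = 3.471
Step 3: grad_x = 2*7*-1.495 = -20.9304, grad_y = 2*2*3.471 = 13.8841
  x_3 = -1.495 - 0.01*-20.9304 = -1.2857
  y_3 = 3.471 - 0.01*13.8841 = 3.3322
f(-1.2857, 3.3322) = 7*(-1.2857)^2 + 2*3.3322^2 = 33.7785


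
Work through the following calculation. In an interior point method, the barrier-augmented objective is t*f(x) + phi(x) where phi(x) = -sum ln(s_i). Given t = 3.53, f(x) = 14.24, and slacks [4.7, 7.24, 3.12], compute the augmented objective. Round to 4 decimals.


Step 1: Compute log-barrier.
ln values: [1.5476, 1.9796, 1.1378]
phi = -(1.5476 + 1.9796 + 1.1378) = -4.665
Step 2: Compute augmented objective.
t*f(x) = 3.53*14.24 = 50.2672
Total = 50.2672 - 4.665 = 45.6022


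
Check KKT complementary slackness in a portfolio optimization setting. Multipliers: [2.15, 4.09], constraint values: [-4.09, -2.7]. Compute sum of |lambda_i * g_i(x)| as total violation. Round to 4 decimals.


KKT complementary slackness check:
lambda_1 * g_1 = 2.15 * -4.09 = -8.7935
lambda_2 * g_2 = 4.09 * -2.7 = -11.043
Total violation = 8.7935 + 11.043 = 19.8365


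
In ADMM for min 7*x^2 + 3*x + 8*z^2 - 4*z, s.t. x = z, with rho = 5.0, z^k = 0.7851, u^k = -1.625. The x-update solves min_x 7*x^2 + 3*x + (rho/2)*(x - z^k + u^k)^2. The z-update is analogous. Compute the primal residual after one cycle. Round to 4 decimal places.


ADMM iteration with rho = 5.0, z^k = 0.7851, u^k = -1.625
Step 1: x-update.
Minimize 7*x^2 + 3*x + (5.0/2)*(x - 0.7851 - 1.625)^2
FOC: (2*7 + 5.0)*x = -3 + 5.0*(0.7851 + 1.625)
x^{k+1} = 0.4763
Step 2: z-update.
Minimize 8*z^2 - 4*z + (5.0/2)*(0.4763 - z - 1.625)^2
FOC: (2*8 + 5.0)*z = 4 + 5.0*(0.4763 - 1.625)
z^{k+1} = -0.083
Step 3: u-update.
u^{k+1} = -1.625 + 0.4763 + 0.083 = -1.0656
Step 4: Primal residual = |0.4763 + 0.083| = 0.5594


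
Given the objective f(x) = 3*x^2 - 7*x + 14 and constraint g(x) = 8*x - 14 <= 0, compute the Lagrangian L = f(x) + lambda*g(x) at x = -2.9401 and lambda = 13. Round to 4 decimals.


Step 1: Evaluate f(x).
f(-2.9401) = 3*(-2.9401)^2 - 7*(-2.9401) + 14 = 60.5133
Step 2: Evaluate g(x).
g(-2.9401) = 8*-2.9401 - 14 = -37.5208
Step 3: Compute Lagrangian.
L = 60.5133 + 13*-37.5208 = -427.2571


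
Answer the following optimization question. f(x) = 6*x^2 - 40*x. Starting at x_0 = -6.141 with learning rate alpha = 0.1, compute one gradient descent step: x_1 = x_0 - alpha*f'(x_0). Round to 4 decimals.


We compute the gradient at x_0 and apply the update.
f'(x) = 12*x - 40
f'(-6.141) = 12*-6.141 - 40 = -113.692
x_1 = -6.141 - 0.1*-113.692 = 5.2282


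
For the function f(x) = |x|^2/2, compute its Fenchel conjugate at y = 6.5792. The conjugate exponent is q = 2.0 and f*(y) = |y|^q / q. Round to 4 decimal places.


The conjugate exponent q satisfies 1/p + 1/q = 1.
p = 2, so q = 2/(2 - 1) = 2.0
|y|^q = 6.5792^2.0 = 43.2859
f*(6.5792) = 43.2859 / 2.0 = 21.6429


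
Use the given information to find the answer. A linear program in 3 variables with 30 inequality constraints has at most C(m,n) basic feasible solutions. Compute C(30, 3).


Each vertex corresponds to some choice of n active constraints out of m, so the number of vertices is at most C(m, n) = m! / (n!(m-n)!).
m = 30, n = 3
Numerator: 30 * 29 * 28
Denominator: 3! = 6
C(30, 3) = 4060


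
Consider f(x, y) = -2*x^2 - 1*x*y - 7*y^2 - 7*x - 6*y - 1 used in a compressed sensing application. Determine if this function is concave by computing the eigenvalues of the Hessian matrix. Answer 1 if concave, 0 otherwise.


The Hessian of f(x,y) = -2*x^2 - 1*x*y - 7*y^2 - 7*x - 6*y - 1 is:
H = [[-4, -1], [-1, -14]]
Trace = -4 - 14 = -18
Determinant = -4*-14 - (-1)^2 = 55
Discriminant = (-18)^2 - 4*55 = 104.0
Eigenvalues: lambda_1 = -14.099, lambda_2 = -3.901
The function is concave.

1


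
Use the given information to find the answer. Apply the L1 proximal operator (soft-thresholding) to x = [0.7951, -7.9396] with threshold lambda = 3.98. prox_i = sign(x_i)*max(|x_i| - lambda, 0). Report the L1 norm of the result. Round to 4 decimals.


Soft-thresholding with lambda = 3.98:
prox(0.7951) = sign(0.7951)*max(|0.7951| - 3.98, 0) = 0.0
prox(-7.9396) = sign(-7.9396)*max(|-7.9396| - 3.98, 0) = -3.9596
prox(x) = [0.0, -3.9596]
||prox(x)||_1 = 0.0 + 3.9596 = 3.9596


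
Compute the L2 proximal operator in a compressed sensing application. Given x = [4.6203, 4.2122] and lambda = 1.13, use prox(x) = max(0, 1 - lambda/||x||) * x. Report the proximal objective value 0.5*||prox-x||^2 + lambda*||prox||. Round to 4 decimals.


Step 1: Compute ||x||.
||x|| = 6.2522
Step 2: Compute scaling factor.
scale = max(0, 1 - 1.13/6.2522) = 0.8193
Step 3: prox(x) = [3.7852, 3.4509]
||prox(x)|| = 5.1222
Step 4: Proximal objective.
0.5*||prox-x||^2 = 0.6385
lambda*||prox|| = 5.7881
Total = 6.4265


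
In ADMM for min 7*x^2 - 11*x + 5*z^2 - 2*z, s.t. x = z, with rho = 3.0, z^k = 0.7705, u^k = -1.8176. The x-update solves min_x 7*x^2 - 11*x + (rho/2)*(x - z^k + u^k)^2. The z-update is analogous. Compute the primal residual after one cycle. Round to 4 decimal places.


ADMM iteration with rho = 3.0, z^k = 0.7705, u^k = -1.8176
Step 1: x-update.
Minimize 7*x^2 - 11*x + (3.0/2)*(x - 0.7705 - 1.8176)^2
FOC: (2*7 + 3.0)*x = 11 + 3.0*(0.7705 + 1.8176)
x^{k+1} = 1.1038
Step 2: z-update.
Minimize 5*z^2 - 2*z + (3.0/2)*(1.1038 - z - 1.8176)^2
FOC: (2*5 + 3.0)*z = 2 + 3.0*(1.1038 - 1.8176)
z^{k+1} = -0.0109
Step 3: u-update.
u^{k+1} = -1.8176 + 1.1038 + 0.0109 = -0.7029
Step 4: Primal residual = |1.1038 + 0.0109| = 1.1147


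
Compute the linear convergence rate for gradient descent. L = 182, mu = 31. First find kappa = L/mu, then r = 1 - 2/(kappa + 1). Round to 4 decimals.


Step 1: Compute the condition number.
kappa = L/mu = 182/31 = 5.871
Step 2: Compute the convergence rate.
r = 1 - 2/(kappa + 1) = 1 - 2*mu/(L + mu) = (L - mu)/(L + mu) = 151/213 = 0.7089


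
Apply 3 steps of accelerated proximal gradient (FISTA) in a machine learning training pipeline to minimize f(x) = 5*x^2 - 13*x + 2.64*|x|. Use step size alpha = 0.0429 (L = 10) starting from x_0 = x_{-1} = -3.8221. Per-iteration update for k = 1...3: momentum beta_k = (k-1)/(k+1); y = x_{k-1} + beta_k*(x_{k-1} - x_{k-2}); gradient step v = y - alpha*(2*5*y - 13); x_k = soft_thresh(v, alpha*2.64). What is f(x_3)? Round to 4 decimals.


FISTA on f(x) = 5*x^2 - 13*x + 2.64*|x|
L = 10, alpha = 0.0429
Iteration 1: beta = 0.0, y = -3.8221 + 0.0*(-3.8221 + 3.8221) = -3.8221
  grad(y) = -51.221, v = y - alpha*grad = -1.6247
  prox(v) = soft_thresh(-1.6247, 0.1133) = -1.5115
Iteration 2: beta = 0.3333, y = -1.5115 + 0.3333*(-1.5115 + 3.8221) = -0.7413
  grad(y) = -20.4125, v = y - alpha*grad = 0.1344
  prox(v) = soft_thresh(0.1344, 0.1133) = 0.0212
Iteration 3: beta = 0.5, y = 0.0212 + 0.5*(0.0212 + 1.5115) = 0.7875
  grad(y) = -5.1248, v = y - alpha*grad = 1.0074
  prox(v) = soft_thresh(1.0074, 0.1133) = 0.8941
f(x_3) = 5*0.8941^2 - 13*0.8941 + 2.64*|0.8941| = -5.2658
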